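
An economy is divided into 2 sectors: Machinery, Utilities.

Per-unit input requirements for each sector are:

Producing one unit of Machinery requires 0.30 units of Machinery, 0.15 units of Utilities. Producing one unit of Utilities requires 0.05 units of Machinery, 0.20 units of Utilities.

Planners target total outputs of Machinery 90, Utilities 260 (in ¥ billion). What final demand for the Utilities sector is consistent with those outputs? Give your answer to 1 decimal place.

d_2 = 194.5

I − A =
  [   0.70    -0.05]
  [  -0.15     0.80]
d = (I − A) x:
  d_1 = (+0.70)·90 + (-0.05)·260 = 50.0
  d_2 = (-0.15)·90 + (+0.80)·260 = 194.5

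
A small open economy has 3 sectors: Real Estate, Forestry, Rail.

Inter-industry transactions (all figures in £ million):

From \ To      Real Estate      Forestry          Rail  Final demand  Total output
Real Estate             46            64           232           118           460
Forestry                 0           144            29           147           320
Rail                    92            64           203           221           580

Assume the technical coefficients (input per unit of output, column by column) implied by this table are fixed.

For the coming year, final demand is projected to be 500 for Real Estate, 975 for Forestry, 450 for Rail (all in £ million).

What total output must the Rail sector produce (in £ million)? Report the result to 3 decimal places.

x_3 = 1845.361

Technical coefficients a_ij = z_ij / X_j:
  a_11 = 46/460 = 0.10, a_21 = 0/460 = 0.00, a_31 = 92/460 = 0.20
  a_12 = 64/320 = 0.20, a_22 = 144/320 = 0.45, a_32 = 64/320 = 0.20
  a_13 = 232/580 = 0.40, a_23 = 29/580 = 0.05, a_33 = 203/580 = 0.35
I − A =
  [   0.90    -0.20    -0.40]
  [   0.00     0.55    -0.05]
  [  -0.20    -0.20     0.65]
Cofactors of I−A, C_ij = (−1)^(i+j)·(minor ij) (rows/columns in the sector order above):
  C_11 = (0.55)(0.65) − (-0.05)(-0.20) = 0.3475
  C_12 = −[(0.00)(0.65) − (-0.05)(-0.20)] = 0.0100
  C_13 = (0.00)(-0.20) − (0.55)(-0.20) = 0.1100
  C_21 = −[(-0.20)(0.65) − (-0.40)(-0.20)] = 0.2100
  C_22 = (0.90)(0.65) − (-0.40)(-0.20) = 0.5050
  C_23 = −[(0.90)(-0.20) − (-0.20)(-0.20)] = 0.2200
  C_31 = (-0.20)(-0.05) − (-0.40)(0.55) = 0.2300
  C_32 = −[(0.90)(-0.05) − (-0.40)(0.00)] = 0.0450
  C_33 = (0.90)(0.55) − (-0.20)(0.00) = 0.4950
det(I−A) = Σ_j (I−A)_1j·C_1j = (0.90)(0.3475) + (-0.20)(0.0100) + (-0.40)(0.1100) = 0.26675
adj(I−A) = Cᵀ =
  [ 0.3475   0.2100   0.2300]
  [ 0.0100   0.5050   0.0450]
  [ 0.1100   0.2200   0.4950]
(I − A)⁻¹ = adj(I−A) / det(I−A) ≈
  [   1.3027     0.7873     0.8622]
  [   0.0375     1.8932     0.1687]
  [   0.4124     0.8247     1.8557]
x = (I − A)⁻¹ d = adj(I−A)·d / det(I−A), with det(I−A) = 0.26675:
  x_1 = (0.3475·500 + 0.2100·975 + 0.2300·450) / 0.26675 = 482.00 / 0.26675 ≈ 1806.935
  x_2 = (0.0100·500 + 0.5050·975 + 0.0450·450) / 0.26675 = 517.625 / 0.26675 ≈ 1940.487
  x_3 = (0.1100·500 + 0.2200·975 + 0.4950·450) / 0.26675 = 492.25 / 0.26675 ≈ 1845.361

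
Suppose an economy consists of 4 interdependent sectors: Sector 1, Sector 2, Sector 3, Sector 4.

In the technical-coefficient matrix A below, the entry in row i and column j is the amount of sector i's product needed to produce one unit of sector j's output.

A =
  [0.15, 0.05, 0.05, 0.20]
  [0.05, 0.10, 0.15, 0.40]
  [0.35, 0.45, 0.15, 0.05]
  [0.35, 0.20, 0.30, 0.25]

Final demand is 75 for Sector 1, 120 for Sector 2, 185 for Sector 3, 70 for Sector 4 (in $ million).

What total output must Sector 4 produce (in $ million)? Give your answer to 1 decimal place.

x_4 = 665.0

I − A =
  [   0.85    -0.05    -0.05    -0.20]
  [  -0.05     0.90    -0.15    -0.40]
  [  -0.35    -0.45     0.85    -0.05]
  [  -0.35    -0.20    -0.30     0.75]
Compute the cofactors C_ij = (−1)^(i+j)·(3×3 minor ij) of I−A; the adjugate is their transpose:
adj(I−A) = Cᵀ =
  [ 0.386125   0.109500   0.101375   0.168125]
  [ 0.234125   0.434625   0.199000   0.307500]
  [ 0.304375   0.291875   0.431875   0.265625]
  [ 0.364375   0.283750   0.273125   0.571250]
det(I−A) = Σ_j (I−A)_1j·C_1j = (0.85)(0.386125) + (-0.05)(0.234125) + (-0.05)(0.304375) + (-0.20)(0.364375) = 0.22840625
(I − A)⁻¹ = adj(I−A) / det(I−A) ≈
  [   1.6905     0.4794     0.4438     0.7361]
  [   1.0250     1.9029     0.8713     1.3463]
  [   1.3326     1.2779     1.8908     1.1629]
  [   1.5953     1.2423     1.1958     2.5010]
x = (I − A)⁻¹ d = adj(I−A)·d / det(I−A), with det(I−A) = 0.22840625:
  x_1 = (0.386125·75 + 0.109500·120 + 0.101375·185 + 0.168125·70) / 0.22840625 = 72.6225 / 0.22840625 ≈ 318.0
  x_2 = (0.234125·75 + 0.434625·120 + 0.199000·185 + 0.307500·70) / 0.22840625 = 128.054375 / 0.22840625 ≈ 560.6
  x_3 = (0.304375·75 + 0.291875·120 + 0.431875·185 + 0.265625·70) / 0.22840625 = 156.34375 / 0.22840625 ≈ 684.5
  x_4 = (0.364375·75 + 0.283750·120 + 0.273125·185 + 0.571250·70) / 0.22840625 = 151.89375 / 0.22840625 ≈ 665.0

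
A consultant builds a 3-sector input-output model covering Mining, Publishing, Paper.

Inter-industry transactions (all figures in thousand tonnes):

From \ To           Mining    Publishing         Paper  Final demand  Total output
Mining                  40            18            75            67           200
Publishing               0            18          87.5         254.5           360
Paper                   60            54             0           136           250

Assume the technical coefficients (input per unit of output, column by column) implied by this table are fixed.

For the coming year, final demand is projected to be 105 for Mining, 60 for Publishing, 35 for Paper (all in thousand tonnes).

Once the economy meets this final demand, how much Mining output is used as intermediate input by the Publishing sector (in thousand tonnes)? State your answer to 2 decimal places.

Technical coefficients a_ij = z_ij / X_j:
  a_11 = 40/200 = 0.20, a_21 = 0/200 = 0.00, a_31 = 60/200 = 0.30
  a_12 = 18/360 = 0.05, a_22 = 18/360 = 0.05, a_32 = 54/360 = 0.15
  a_13 = 75/250 = 0.30, a_23 = 87.5/250 = 0.35, a_33 = 0/250 = 0.00
I − A =
  [   0.80    -0.05    -0.30]
  [   0.00     0.95    -0.35]
  [  -0.30    -0.15     1.00]
Cofactors of I−A, C_ij = (−1)^(i+j)·(minor ij) (rows/columns in the sector order above):
  C_11 = (0.95)(1.00) − (-0.35)(-0.15) = 0.8975
  C_12 = −[(0.00)(1.00) − (-0.35)(-0.30)] = 0.1050
  C_13 = (0.00)(-0.15) − (0.95)(-0.30) = 0.2850
  C_21 = −[(-0.05)(1.00) − (-0.30)(-0.15)] = 0.0950
  C_22 = (0.80)(1.00) − (-0.30)(-0.30) = 0.7100
  C_23 = −[(0.80)(-0.15) − (-0.05)(-0.30)] = 0.1350
  C_31 = (-0.05)(-0.35) − (-0.30)(0.95) = 0.3025
  C_32 = −[(0.80)(-0.35) − (-0.30)(0.00)] = 0.2800
  C_33 = (0.80)(0.95) − (-0.05)(0.00) = 0.7600
det(I−A) = Σ_j (I−A)_1j·C_1j = (0.80)(0.8975) + (-0.05)(0.1050) + (-0.30)(0.2850) = 0.62725
adj(I−A) = Cᵀ =
  [ 0.8975   0.0950   0.3025]
  [ 0.1050   0.7100   0.2800]
  [ 0.2850   0.1350   0.7600]
(I − A)⁻¹ = adj(I−A) / det(I−A) ≈
  [   1.4308     0.1515     0.4823]
  [   0.1674     1.1319     0.4464]
  [   0.4544     0.2152     1.2116]
First solve x = (I − A)⁻¹ d = adj(I−A)·d / det(I−A); in particular x_2 = (0.1050·105 + 0.7100·60 + 0.2800·35) / 0.62725 = 63.425 / 0.62725 ≈ 101.1160.
Intermediate flow from 1 to 2: z_12 = a_12 · x_2 = 0.05 × 63.425 / 0.62725 = 3.17125 / 0.62725 ≈ 5.06.

z_12 = 5.06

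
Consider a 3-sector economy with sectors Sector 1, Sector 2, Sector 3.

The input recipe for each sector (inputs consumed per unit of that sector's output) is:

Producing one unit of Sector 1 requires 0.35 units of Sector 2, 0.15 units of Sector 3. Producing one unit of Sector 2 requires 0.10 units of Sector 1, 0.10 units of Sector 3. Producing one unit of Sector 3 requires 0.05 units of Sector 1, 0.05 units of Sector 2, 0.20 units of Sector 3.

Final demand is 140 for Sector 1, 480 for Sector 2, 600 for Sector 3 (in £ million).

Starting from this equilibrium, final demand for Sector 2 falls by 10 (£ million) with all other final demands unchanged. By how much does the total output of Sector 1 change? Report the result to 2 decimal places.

I − A =
  [   1.00    -0.10    -0.05]
  [  -0.35     1.00    -0.05]
  [  -0.15    -0.10     0.80]
Cofactors of I−A, C_ij = (−1)^(i+j)·(minor ij) (rows/columns in the sector order above):
  C_11 = (1.00)(0.80) − (-0.05)(-0.10) = 0.7950
  C_12 = −[(-0.35)(0.80) − (-0.05)(-0.15)] = 0.2875
  C_13 = (-0.35)(-0.10) − (1.00)(-0.15) = 0.1850
  C_21 = −[(-0.10)(0.80) − (-0.05)(-0.10)] = 0.0850
  C_22 = (1.00)(0.80) − (-0.05)(-0.15) = 0.7925
  C_23 = −[(1.00)(-0.10) − (-0.10)(-0.15)] = 0.1150
  C_31 = (-0.10)(-0.05) − (-0.05)(1.00) = 0.0550
  C_32 = −[(1.00)(-0.05) − (-0.05)(-0.35)] = 0.0675
  C_33 = (1.00)(1.00) − (-0.10)(-0.35) = 0.9650
det(I−A) = Σ_j (I−A)_1j·C_1j = (1.00)(0.7950) + (-0.10)(0.2875) + (-0.05)(0.1850) = 0.7570
adj(I−A) = Cᵀ =
  [ 0.7950   0.0850   0.0550]
  [ 0.2875   0.7925   0.0675]
  [ 0.1850   0.1150   0.9650]
(I − A)⁻¹ = adj(I−A) / det(I−A) ≈
  [   1.0502     0.1123     0.0727]
  [   0.3798     1.0469     0.0892]
  [   0.2444     0.1519     1.2748]
Δx = (I − A)⁻¹ Δd with Δd having -10 in the Sector 2 component and 0 elsewhere.
So Δx_1 = L_12 · (-10), where L_12 = adj(I−A)_12 / det(I−A) = 0.0850 / 0.7570.
Δx_1 = 0.0850 × (-10) / 0.7570 = -0.85 / 0.7570 ≈ -1.12.

Δx_1 = -1.12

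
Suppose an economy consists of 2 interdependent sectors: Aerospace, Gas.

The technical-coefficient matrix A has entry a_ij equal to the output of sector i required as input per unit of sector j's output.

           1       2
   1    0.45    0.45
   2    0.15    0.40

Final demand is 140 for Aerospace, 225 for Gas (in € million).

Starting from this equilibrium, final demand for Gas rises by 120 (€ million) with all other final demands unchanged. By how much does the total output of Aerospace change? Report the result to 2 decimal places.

Δx_1 = 205.71

I − A =
  [   0.55    -0.45]
  [  -0.15     0.60]
det(I−A) = (0.55)(0.60) − (-0.45)(-0.15) = 0.2625
adj(I−A) = [[0.60, 0.45], [0.15, 0.55]]
(I − A)⁻¹ = adj(I−A) / det(I−A) ≈
  [   2.2857     1.7143]
  [   0.5714     2.0952]
Δx = (I − A)⁻¹ Δd with Δd having +120 in the Gas component and 0 elsewhere.
So Δx_1 = L_12 · (+120), where L_12 = adj(I−A)_12 / det(I−A) = 0.45 / 0.2625.
Δx_1 = 0.45 × (+120) / 0.2625 = 54.00 / 0.2625 ≈ 205.71.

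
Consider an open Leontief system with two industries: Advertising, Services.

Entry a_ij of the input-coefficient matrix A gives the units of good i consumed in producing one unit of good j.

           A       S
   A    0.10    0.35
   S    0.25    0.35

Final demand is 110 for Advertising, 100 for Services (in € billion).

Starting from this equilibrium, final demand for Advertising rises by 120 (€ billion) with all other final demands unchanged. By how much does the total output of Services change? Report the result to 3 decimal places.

Δx_S = 60.302

I − A =
  [   0.90    -0.35]
  [  -0.25     0.65]
det(I−A) = (0.90)(0.65) − (-0.35)(-0.25) = 0.4975
adj(I−A) = [[0.65, 0.35], [0.25, 0.90]]
(I − A)⁻¹ = adj(I−A) / det(I−A) ≈
  [   1.3065     0.7035]
  [   0.5025     1.8090]
Δx = (I − A)⁻¹ Δd with Δd having +120 in the Advertising component and 0 elsewhere.
So Δx_S = L_SA · (+120), where L_SA = adj(I−A)_SA / det(I−A) = 0.25 / 0.4975.
Δx_S = 0.25 × (+120) / 0.4975 = 30.00 / 0.4975 ≈ 60.302.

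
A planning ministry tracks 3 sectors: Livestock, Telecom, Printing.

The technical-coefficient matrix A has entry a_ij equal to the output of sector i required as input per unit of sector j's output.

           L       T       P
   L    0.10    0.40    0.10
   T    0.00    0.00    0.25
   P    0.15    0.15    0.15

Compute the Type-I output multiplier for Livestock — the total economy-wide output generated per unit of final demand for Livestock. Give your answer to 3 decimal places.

I − A =
  [   0.90    -0.40    -0.10]
  [   0.00     1.00    -0.25]
  [  -0.15    -0.15     0.85]
Cofactors of I−A, C_ij = (−1)^(i+j)·(minor ij) (rows/columns in the sector order above):
  C_11 = (1.00)(0.85) − (-0.25)(-0.15) = 0.8125
  C_12 = −[(0.00)(0.85) − (-0.25)(-0.15)] = 0.0375
  C_13 = (0.00)(-0.15) − (1.00)(-0.15) = 0.1500
  C_21 = −[(-0.40)(0.85) − (-0.10)(-0.15)] = 0.3550
  C_22 = (0.90)(0.85) − (-0.10)(-0.15) = 0.7500
  C_23 = −[(0.90)(-0.15) − (-0.40)(-0.15)] = 0.1950
  C_31 = (-0.40)(-0.25) − (-0.10)(1.00) = 0.2000
  C_32 = −[(0.90)(-0.25) − (-0.10)(0.00)] = 0.2250
  C_33 = (0.90)(1.00) − (-0.40)(0.00) = 0.9000
det(I−A) = Σ_j (I−A)_1j·C_1j = (0.90)(0.8125) + (-0.40)(0.0375) + (-0.10)(0.1500) = 0.70125
adj(I−A) = Cᵀ =
  [ 0.8125   0.3550   0.2000]
  [ 0.0375   0.7500   0.2250]
  [ 0.1500   0.1950   0.9000]
(I − A)⁻¹ = adj(I−A) / det(I−A) ≈
  [   1.1586     0.5062     0.2852]
  [   0.0535     1.0695     0.3209]
  [   0.2139     0.2781     1.2834]
The output multiplier for sector j is the column-j sum of the Leontief inverse (I − A)⁻¹ = adj(I−A) / det(I−A).
Column L of adj(I−A): (0.8125, 0.0375, 0.1500); det(I−A) = 0.70125.
m_L = (0.8125 + 0.0375 + 0.1500) / 0.70125 = 1.00 / 0.70125 ≈ 1.426.

m_L = 1.426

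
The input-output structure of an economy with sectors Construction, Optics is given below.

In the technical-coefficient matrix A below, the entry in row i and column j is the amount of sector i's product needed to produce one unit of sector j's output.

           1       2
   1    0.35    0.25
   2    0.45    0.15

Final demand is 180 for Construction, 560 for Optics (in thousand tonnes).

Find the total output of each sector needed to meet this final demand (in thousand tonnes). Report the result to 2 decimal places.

x_1 = 665.91, x_2 = 1011.36

I − A =
  [   0.65    -0.25]
  [  -0.45     0.85]
det(I−A) = (0.65)(0.85) − (-0.25)(-0.45) = 0.4400
adj(I−A) = [[0.85, 0.25], [0.45, 0.65]]
(I − A)⁻¹ = adj(I−A) / det(I−A) ≈
  [   1.9318     0.5682]
  [   1.0227     1.4773]
x = (I − A)⁻¹ d = adj(I−A)·d / det(I−A), with det(I−A) = 0.4400:
  x_1 = (0.85·180 + 0.25·560) / 0.4400 = 293.00 / 0.4400 ≈ 665.91
  x_2 = (0.45·180 + 0.65·560) / 0.4400 = 445.00 / 0.4400 ≈ 1011.36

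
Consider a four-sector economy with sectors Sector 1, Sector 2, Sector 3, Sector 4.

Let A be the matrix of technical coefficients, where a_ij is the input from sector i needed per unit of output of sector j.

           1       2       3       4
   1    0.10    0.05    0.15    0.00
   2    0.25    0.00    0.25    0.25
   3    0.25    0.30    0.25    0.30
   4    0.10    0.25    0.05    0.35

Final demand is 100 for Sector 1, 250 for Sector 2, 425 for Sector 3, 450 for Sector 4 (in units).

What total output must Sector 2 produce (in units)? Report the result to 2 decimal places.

I − A =
  [   0.90    -0.05    -0.15     0.00]
  [  -0.25     1.00    -0.25    -0.25]
  [  -0.25    -0.30     0.75    -0.30]
  [  -0.10    -0.25    -0.05     0.65]
Compute the cofactors C_ij = (−1)^(i+j)·(3×3 minor ij) of I−A; the adjugate is their transpose:
adj(I−A) = Cᵀ =
  [ 0.354375   0.064125   0.096875   0.069375]
  [ 0.188125   0.396375   0.185625   0.238125]
  [ 0.251875   0.252625   0.519375   0.336875]
  [ 0.146250   0.181750   0.126250   0.546250]
det(I−A) = Σ_j (I−A)_1j·C_1j = (0.90)(0.354375) + (-0.05)(0.188125) + (-0.15)(0.251875) + (0.00)(0.146250) = 0.27175
(I − A)⁻¹ = adj(I−A) / det(I−A) ≈
  [   1.3040     0.2360     0.3565     0.2553]
  [   0.6923     1.4586     0.6831     0.8763]
  [   0.9269     0.9296     1.9112     1.2397]
  [   0.5382     0.6688     0.4646     2.0101]
x = (I − A)⁻¹ d = adj(I−A)·d / det(I−A), with det(I−A) = 0.27175:
  x_1 = (0.354375·100 + 0.064125·250 + 0.096875·425 + 0.069375·450) / 0.27175 = 123.859375 / 0.27175 ≈ 455.78
  x_2 = (0.188125·100 + 0.396375·250 + 0.185625·425 + 0.238125·450) / 0.27175 = 303.953125 / 0.27175 ≈ 1118.50
  x_3 = (0.251875·100 + 0.252625·250 + 0.519375·425 + 0.336875·450) / 0.27175 = 460.671875 / 0.27175 ≈ 1695.20
  x_4 = (0.146250·100 + 0.181750·250 + 0.126250·425 + 0.546250·450) / 0.27175 = 359.53125 / 0.27175 ≈ 1323.02

x_2 = 1118.50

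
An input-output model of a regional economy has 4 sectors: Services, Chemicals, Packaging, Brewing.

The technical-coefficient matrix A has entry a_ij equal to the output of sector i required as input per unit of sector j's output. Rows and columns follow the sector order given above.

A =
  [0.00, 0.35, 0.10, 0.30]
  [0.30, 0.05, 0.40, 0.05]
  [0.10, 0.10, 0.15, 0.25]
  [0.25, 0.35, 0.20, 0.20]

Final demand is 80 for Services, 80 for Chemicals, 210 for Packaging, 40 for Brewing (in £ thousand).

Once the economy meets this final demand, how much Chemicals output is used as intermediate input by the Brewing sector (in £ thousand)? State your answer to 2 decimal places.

z_24 = 26.20

I − A =
  [   1.00    -0.35    -0.10    -0.30]
  [  -0.30     0.95    -0.40    -0.05]
  [  -0.10    -0.10     0.85    -0.25]
  [  -0.25    -0.35    -0.20     0.80]
Compute the cofactors C_ij = (−1)^(i+j)·(3×3 minor ij) of I−A; the adjugate is their transpose:
adj(I−A) = Cᵀ =
  [ 0.515625   0.332500   0.288750   0.304375]
  [ 0.257625   0.546000   0.343250   0.238000]
  [ 0.185125   0.220375   0.551375   0.255500]
  [ 0.320125   0.397875   0.378250   0.651750]
det(I−A) = Σ_j (I−A)_1j·C_1j = (1.00)(0.515625) + (-0.35)(0.257625) + (-0.10)(0.185125) + (-0.30)(0.320125) = 0.31090625
(I − A)⁻¹ = adj(I−A) / det(I−A) ≈
  [   1.6585     1.0695     0.9287     0.9790]
  [   0.8286     1.7562     1.1040     0.7655]
  [   0.5954     0.7088     1.7734     0.8218]
  [   1.0297     1.2797     1.2166     2.0963]
First solve x = (I − A)⁻¹ d = adj(I−A)·d / det(I−A); in particular x_4 = (0.320125·80 + 0.397875·80 + 0.378250·210 + 0.651750·40) / 0.31090625 = 162.9425 / 0.31090625 ≈ 524.0889.
Intermediate flow from 2 to 4: z_24 = a_24 · x_4 = 0.05 × 162.9425 / 0.31090625 = 8.147125 / 0.31090625 ≈ 26.20.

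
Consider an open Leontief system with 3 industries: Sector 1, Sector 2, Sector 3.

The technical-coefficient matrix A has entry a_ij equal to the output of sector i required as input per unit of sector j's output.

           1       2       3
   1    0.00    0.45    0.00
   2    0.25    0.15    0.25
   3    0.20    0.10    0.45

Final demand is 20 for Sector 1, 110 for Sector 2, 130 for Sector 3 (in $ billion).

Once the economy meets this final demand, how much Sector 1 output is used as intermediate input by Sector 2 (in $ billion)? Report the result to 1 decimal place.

z_12 = 121.6

I − A =
  [   1.00    -0.45     0.00]
  [  -0.25     0.85    -0.25]
  [  -0.20    -0.10     0.55]
Cofactors of I−A, C_ij = (−1)^(i+j)·(minor ij) (rows/columns in the sector order above):
  C_11 = (0.85)(0.55) − (-0.25)(-0.10) = 0.4425
  C_12 = −[(-0.25)(0.55) − (-0.25)(-0.20)] = 0.1875
  C_13 = (-0.25)(-0.10) − (0.85)(-0.20) = 0.1950
  C_21 = −[(-0.45)(0.55) − (0.00)(-0.10)] = 0.2475
  C_22 = (1.00)(0.55) − (0.00)(-0.20) = 0.5500
  C_23 = −[(1.00)(-0.10) − (-0.45)(-0.20)] = 0.1900
  C_31 = (-0.45)(-0.25) − (0.00)(0.85) = 0.1125
  C_32 = −[(1.00)(-0.25) − (0.00)(-0.25)] = 0.2500
  C_33 = (1.00)(0.85) − (-0.45)(-0.25) = 0.7375
det(I−A) = Σ_j (I−A)_1j·C_1j = (1.00)(0.4425) + (-0.45)(0.1875) + (0.00)(0.1950) = 0.358125
adj(I−A) = Cᵀ =
  [ 0.4425   0.2475   0.1125]
  [ 0.1875   0.5500   0.2500]
  [ 0.1950   0.1900   0.7375]
(I − A)⁻¹ = adj(I−A) / det(I−A) ≈
  [   1.2356     0.6911     0.3141]
  [   0.5236     1.5358     0.6981]
  [   0.5445     0.5305     2.0593]
First solve x = (I − A)⁻¹ d = adj(I−A)·d / det(I−A); in particular x_2 = (0.1875·20 + 0.5500·110 + 0.2500·130) / 0.358125 = 96.75 / 0.358125 ≈ 270.157.
Intermediate flow from 1 to 2: z_12 = a_12 · x_2 = 0.45 × 96.75 / 0.358125 = 43.5375 / 0.358125 ≈ 121.6.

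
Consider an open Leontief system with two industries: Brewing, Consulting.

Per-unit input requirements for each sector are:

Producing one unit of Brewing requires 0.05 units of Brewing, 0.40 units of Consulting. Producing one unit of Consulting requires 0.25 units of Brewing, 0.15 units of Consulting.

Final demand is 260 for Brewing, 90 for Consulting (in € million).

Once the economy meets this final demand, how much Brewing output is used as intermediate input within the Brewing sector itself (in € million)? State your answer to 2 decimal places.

I − A =
  [   0.95    -0.25]
  [  -0.40     0.85]
det(I−A) = (0.95)(0.85) − (-0.25)(-0.40) = 0.7075
adj(I−A) = [[0.85, 0.25], [0.40, 0.95]]
(I − A)⁻¹ = adj(I−A) / det(I−A) ≈
  [   1.2014     0.3534]
  [   0.5654     1.3428]
First solve x = (I − A)⁻¹ d = adj(I−A)·d / det(I−A); in particular x_B = (0.85·260 + 0.25·90) / 0.7075 = 243.50 / 0.7075 ≈ 344.1696.
Intermediate flow from B to B: z_BB = a_BB · x_B = 0.05 × 243.50 / 0.7075 = 12.175 / 0.7075 ≈ 17.21.

z_BB = 17.21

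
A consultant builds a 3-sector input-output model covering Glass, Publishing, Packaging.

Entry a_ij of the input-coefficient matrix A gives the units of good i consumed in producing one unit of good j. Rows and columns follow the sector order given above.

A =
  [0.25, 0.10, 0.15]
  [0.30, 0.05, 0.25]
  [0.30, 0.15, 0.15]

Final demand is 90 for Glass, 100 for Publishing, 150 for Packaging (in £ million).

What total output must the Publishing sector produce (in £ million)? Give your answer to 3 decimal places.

I − A =
  [   0.75    -0.10    -0.15]
  [  -0.30     0.95    -0.25]
  [  -0.30    -0.15     0.85]
Cofactors of I−A, C_ij = (−1)^(i+j)·(minor ij) (rows/columns in the sector order above):
  C_11 = (0.95)(0.85) − (-0.25)(-0.15) = 0.7700
  C_12 = −[(-0.30)(0.85) − (-0.25)(-0.30)] = 0.3300
  C_13 = (-0.30)(-0.15) − (0.95)(-0.30) = 0.3300
  C_21 = −[(-0.10)(0.85) − (-0.15)(-0.15)] = 0.1075
  C_22 = (0.75)(0.85) − (-0.15)(-0.30) = 0.5925
  C_23 = −[(0.75)(-0.15) − (-0.10)(-0.30)] = 0.1425
  C_31 = (-0.10)(-0.25) − (-0.15)(0.95) = 0.1675
  C_32 = −[(0.75)(-0.25) − (-0.15)(-0.30)] = 0.2325
  C_33 = (0.75)(0.95) − (-0.10)(-0.30) = 0.6825
det(I−A) = Σ_j (I−A)_1j·C_1j = (0.75)(0.7700) + (-0.10)(0.3300) + (-0.15)(0.3300) = 0.4950
adj(I−A) = Cᵀ =
  [ 0.7700   0.1075   0.1675]
  [ 0.3300   0.5925   0.2325]
  [ 0.3300   0.1425   0.6825]
(I − A)⁻¹ = adj(I−A) / det(I−A) ≈
  [   1.5556     0.2172     0.3384]
  [   0.6667     1.1970     0.4697]
  [   0.6667     0.2879     1.3788]
x = (I − A)⁻¹ d = adj(I−A)·d / det(I−A), with det(I−A) = 0.4950:
  x_1 = (0.7700·90 + 0.1075·100 + 0.1675·150) / 0.4950 = 105.175 / 0.4950 ≈ 212.475
  x_2 = (0.3300·90 + 0.5925·100 + 0.2325·150) / 0.4950 = 123.825 / 0.4950 ≈ 250.152
  x_3 = (0.3300·90 + 0.1425·100 + 0.6825·150) / 0.4950 = 146.325 / 0.4950 ≈ 295.606

x_2 = 250.152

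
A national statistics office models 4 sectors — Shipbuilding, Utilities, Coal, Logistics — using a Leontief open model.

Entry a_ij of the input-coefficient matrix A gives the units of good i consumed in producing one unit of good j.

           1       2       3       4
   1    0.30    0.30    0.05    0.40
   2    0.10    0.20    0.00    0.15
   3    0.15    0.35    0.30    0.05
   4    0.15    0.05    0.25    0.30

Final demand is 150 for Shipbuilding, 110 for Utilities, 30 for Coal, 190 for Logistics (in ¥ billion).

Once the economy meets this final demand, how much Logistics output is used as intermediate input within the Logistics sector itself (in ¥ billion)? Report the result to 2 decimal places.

z_44 = 180.28

I − A =
  [   0.70    -0.30    -0.05    -0.40]
  [  -0.10     0.80     0.00    -0.15]
  [  -0.15    -0.35     0.70    -0.05]
  [  -0.15    -0.05    -0.25     0.70]
Compute the cofactors C_ij = (−1)^(i+j)·(3×3 minor ij) of I−A; the adjugate is their transpose:
adj(I−A) = Cᵀ =
  [ 0.363625   0.204625   0.118875   0.260125]
  [ 0.069125   0.271625   0.040875   0.100625]
  [ 0.121500   0.189000   0.309000   0.132000]
  [ 0.126250   0.130750   0.138750   0.363250]
det(I−A) = Σ_j (I−A)_1j·C_1j = (0.70)(0.363625) + (-0.30)(0.069125) + (-0.05)(0.121500) + (-0.40)(0.126250) = 0.177225
(I − A)⁻¹ = adj(I−A) / det(I−A) ≈
  [   2.0518     1.1546     0.6708     1.4678]
  [   0.3900     1.5327     0.2306     0.5678]
  [   0.6856     1.0664     1.7435     0.7448]
  [   0.7124     0.7378     0.7829     2.0497]
First solve x = (I − A)⁻¹ d = adj(I−A)·d / det(I−A); in particular x_4 = (0.126250·150 + 0.130750·110 + 0.138750·30 + 0.363250·190) / 0.177225 = 106.50 / 0.177225 ≈ 600.9310.
Intermediate flow from 4 to 4: z_44 = a_44 · x_4 = 0.30 × 106.50 / 0.177225 = 31.95 / 0.177225 ≈ 180.28.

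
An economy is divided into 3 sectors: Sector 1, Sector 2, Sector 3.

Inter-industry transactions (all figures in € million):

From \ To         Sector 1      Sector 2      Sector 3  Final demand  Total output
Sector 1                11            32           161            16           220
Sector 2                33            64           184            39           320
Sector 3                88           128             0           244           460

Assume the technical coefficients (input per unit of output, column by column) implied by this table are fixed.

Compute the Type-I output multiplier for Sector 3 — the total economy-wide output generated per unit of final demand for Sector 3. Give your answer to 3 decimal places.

m_3 = 3.373

Technical coefficients a_ij = z_ij / X_j:
  a_11 = 11/220 = 0.05, a_21 = 33/220 = 0.15, a_31 = 88/220 = 0.40
  a_12 = 32/320 = 0.10, a_22 = 64/320 = 0.20, a_32 = 128/320 = 0.40
  a_13 = 161/460 = 0.35, a_23 = 184/460 = 0.40, a_33 = 0/460 = 0.00
I − A =
  [   0.95    -0.10    -0.35]
  [  -0.15     0.80    -0.40]
  [  -0.40    -0.40     1.00]
Cofactors of I−A, C_ij = (−1)^(i+j)·(minor ij) (rows/columns in the sector order above):
  C_11 = (0.80)(1.00) − (-0.40)(-0.40) = 0.6400
  C_12 = −[(-0.15)(1.00) − (-0.40)(-0.40)] = 0.3100
  C_13 = (-0.15)(-0.40) − (0.80)(-0.40) = 0.3800
  C_21 = −[(-0.10)(1.00) − (-0.35)(-0.40)] = 0.2400
  C_22 = (0.95)(1.00) − (-0.35)(-0.40) = 0.8100
  C_23 = −[(0.95)(-0.40) − (-0.10)(-0.40)] = 0.4200
  C_31 = (-0.10)(-0.40) − (-0.35)(0.80) = 0.3200
  C_32 = −[(0.95)(-0.40) − (-0.35)(-0.15)] = 0.4325
  C_33 = (0.95)(0.80) − (-0.10)(-0.15) = 0.7450
det(I−A) = Σ_j (I−A)_1j·C_1j = (0.95)(0.6400) + (-0.10)(0.3100) + (-0.35)(0.3800) = 0.4440
adj(I−A) = Cᵀ =
  [ 0.6400   0.2400   0.3200]
  [ 0.3100   0.8100   0.4325]
  [ 0.3800   0.4200   0.7450]
(I − A)⁻¹ = adj(I−A) / det(I−A) ≈
  [   1.4414     0.5405     0.7207]
  [   0.6982     1.8243     0.9741]
  [   0.8559     0.9459     1.6779]
The output multiplier for sector j is the column-j sum of the Leontief inverse (I − A)⁻¹ = adj(I−A) / det(I−A).
Column 3 of adj(I−A): (0.3200, 0.4325, 0.7450); det(I−A) = 0.4440.
m_3 = (0.3200 + 0.4325 + 0.7450) / 0.4440 = 1.4975 / 0.4440 ≈ 3.373.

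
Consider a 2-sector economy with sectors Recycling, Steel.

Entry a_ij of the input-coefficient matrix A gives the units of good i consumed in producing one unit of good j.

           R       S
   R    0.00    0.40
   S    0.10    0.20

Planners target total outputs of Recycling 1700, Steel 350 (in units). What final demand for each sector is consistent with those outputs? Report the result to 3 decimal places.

d_R = 1560.000, d_S = 110.000

I − A =
  [   1.00    -0.40]
  [  -0.10     0.80]
d = (I − A) x:
  d_R = (+1.00)·1700 + (-0.40)·350 = 1560.000
  d_S = (-0.10)·1700 + (+0.80)·350 = 110.000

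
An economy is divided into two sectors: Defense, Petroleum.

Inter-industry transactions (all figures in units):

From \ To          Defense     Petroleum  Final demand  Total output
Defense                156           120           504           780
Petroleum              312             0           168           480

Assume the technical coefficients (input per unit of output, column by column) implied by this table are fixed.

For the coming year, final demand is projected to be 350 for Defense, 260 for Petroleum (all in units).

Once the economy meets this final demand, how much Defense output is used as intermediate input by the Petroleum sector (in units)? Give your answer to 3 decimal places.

z_12 = 124.286

Technical coefficients a_ij = z_ij / X_j:
  a_11 = 156/780 = 0.20, a_21 = 312/780 = 0.40
  a_12 = 120/480 = 0.25, a_22 = 0/480 = 0.00
I − A =
  [   0.80    -0.25]
  [  -0.40     1.00]
det(I−A) = (0.80)(1.00) − (-0.25)(-0.40) = 0.7000
adj(I−A) = [[1.00, 0.25], [0.40, 0.80]]
(I − A)⁻¹ = adj(I−A) / det(I−A) ≈
  [   1.4286     0.3571]
  [   0.5714     1.1429]
First solve x = (I − A)⁻¹ d = adj(I−A)·d / det(I−A); in particular x_2 = (0.40·350 + 0.80·260) / 0.7000 = 348.00 / 0.7000 ≈ 497.14286.
Intermediate flow from 1 to 2: z_12 = a_12 · x_2 = 0.25 × 348.00 / 0.7000 = 87.00 / 0.7000 ≈ 124.286.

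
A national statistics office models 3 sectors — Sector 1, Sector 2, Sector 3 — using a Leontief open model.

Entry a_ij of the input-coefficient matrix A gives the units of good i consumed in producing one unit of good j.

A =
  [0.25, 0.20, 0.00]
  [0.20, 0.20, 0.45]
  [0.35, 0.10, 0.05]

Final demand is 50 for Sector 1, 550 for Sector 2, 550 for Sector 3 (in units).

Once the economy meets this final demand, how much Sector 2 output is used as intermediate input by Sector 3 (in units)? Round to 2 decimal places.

z_23 = 388.30

I − A =
  [   0.75    -0.20     0.00]
  [  -0.20     0.80    -0.45]
  [  -0.35    -0.10     0.95]
Cofactors of I−A, C_ij = (−1)^(i+j)·(minor ij) (rows/columns in the sector order above):
  C_11 = (0.80)(0.95) − (-0.45)(-0.10) = 0.7150
  C_12 = −[(-0.20)(0.95) − (-0.45)(-0.35)] = 0.3475
  C_13 = (-0.20)(-0.10) − (0.80)(-0.35) = 0.3000
  C_21 = −[(-0.20)(0.95) − (0.00)(-0.10)] = 0.1900
  C_22 = (0.75)(0.95) − (0.00)(-0.35) = 0.7125
  C_23 = −[(0.75)(-0.10) − (-0.20)(-0.35)] = 0.1450
  C_31 = (-0.20)(-0.45) − (0.00)(0.80) = 0.0900
  C_32 = −[(0.75)(-0.45) − (0.00)(-0.20)] = 0.3375
  C_33 = (0.75)(0.80) − (-0.20)(-0.20) = 0.5600
det(I−A) = Σ_j (I−A)_1j·C_1j = (0.75)(0.7150) + (-0.20)(0.3475) + (0.00)(0.3000) = 0.46675
adj(I−A) = Cᵀ =
  [ 0.7150   0.1900   0.0900]
  [ 0.3475   0.7125   0.3375]
  [ 0.3000   0.1450   0.5600]
(I − A)⁻¹ = adj(I−A) / det(I−A) ≈
  [   1.5319     0.4071     0.1928]
  [   0.7445     1.5265     0.7231]
  [   0.6427     0.3107     1.1998]
First solve x = (I − A)⁻¹ d = adj(I−A)·d / det(I−A); in particular x_3 = (0.3000·50 + 0.1450·550 + 0.5600·550) / 0.46675 = 402.75 / 0.46675 ≈ 862.8816.
Intermediate flow from 2 to 3: z_23 = a_23 · x_3 = 0.45 × 402.75 / 0.46675 = 181.2375 / 0.46675 ≈ 388.30.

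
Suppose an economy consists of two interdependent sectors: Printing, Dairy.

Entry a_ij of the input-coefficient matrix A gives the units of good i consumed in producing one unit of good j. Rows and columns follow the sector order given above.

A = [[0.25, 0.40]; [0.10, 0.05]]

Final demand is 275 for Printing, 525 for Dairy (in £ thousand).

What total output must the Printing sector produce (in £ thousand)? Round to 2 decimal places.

x_1 = 700.74

I − A =
  [   0.75    -0.40]
  [  -0.10     0.95]
det(I−A) = (0.75)(0.95) − (-0.40)(-0.10) = 0.6725
adj(I−A) = [[0.95, 0.40], [0.10, 0.75]]
(I − A)⁻¹ = adj(I−A) / det(I−A) ≈
  [   1.4126     0.5948]
  [   0.1487     1.1152]
x = (I − A)⁻¹ d = adj(I−A)·d / det(I−A), with det(I−A) = 0.6725:
  x_1 = (0.95·275 + 0.40·525) / 0.6725 = 471.25 / 0.6725 ≈ 700.74
  x_2 = (0.10·275 + 0.75·525) / 0.6725 = 421.25 / 0.6725 ≈ 626.39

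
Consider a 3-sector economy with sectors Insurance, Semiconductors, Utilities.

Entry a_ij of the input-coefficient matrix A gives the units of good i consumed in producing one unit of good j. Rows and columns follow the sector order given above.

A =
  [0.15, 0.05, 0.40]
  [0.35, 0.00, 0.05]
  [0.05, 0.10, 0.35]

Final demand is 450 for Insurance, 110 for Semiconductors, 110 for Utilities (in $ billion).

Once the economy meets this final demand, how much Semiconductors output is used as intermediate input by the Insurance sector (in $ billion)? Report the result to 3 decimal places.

I − A =
  [   0.85    -0.05    -0.40]
  [  -0.35     1.00    -0.05]
  [  -0.05    -0.10     0.65]
Cofactors of I−A, C_ij = (−1)^(i+j)·(minor ij) (rows/columns in the sector order above):
  C_11 = (1.00)(0.65) − (-0.05)(-0.10) = 0.6450
  C_12 = −[(-0.35)(0.65) − (-0.05)(-0.05)] = 0.2300
  C_13 = (-0.35)(-0.10) − (1.00)(-0.05) = 0.0850
  C_21 = −[(-0.05)(0.65) − (-0.40)(-0.10)] = 0.0725
  C_22 = (0.85)(0.65) − (-0.40)(-0.05) = 0.5325
  C_23 = −[(0.85)(-0.10) − (-0.05)(-0.05)] = 0.0875
  C_31 = (-0.05)(-0.05) − (-0.40)(1.00) = 0.4025
  C_32 = −[(0.85)(-0.05) − (-0.40)(-0.35)] = 0.1825
  C_33 = (0.85)(1.00) − (-0.05)(-0.35) = 0.8325
det(I−A) = Σ_j (I−A)_1j·C_1j = (0.85)(0.6450) + (-0.05)(0.2300) + (-0.40)(0.0850) = 0.50275
adj(I−A) = Cᵀ =
  [ 0.6450   0.0725   0.4025]
  [ 0.2300   0.5325   0.1825]
  [ 0.0850   0.0875   0.8325]
(I − A)⁻¹ = adj(I−A) / det(I−A) ≈
  [   1.2829     0.1442     0.8006]
  [   0.4575     1.0592     0.3630]
  [   0.1691     0.1740     1.6559]
First solve x = (I − A)⁻¹ d = adj(I−A)·d / det(I−A); in particular x_I = (0.6450·450 + 0.0725·110 + 0.4025·110) / 0.50275 = 342.50 / 0.50275 ≈ 681.25311.
Intermediate flow from S to I: z_SI = a_SI · x_I = 0.35 × 342.50 / 0.50275 = 119.875 / 0.50275 ≈ 238.439.

z_SI = 238.439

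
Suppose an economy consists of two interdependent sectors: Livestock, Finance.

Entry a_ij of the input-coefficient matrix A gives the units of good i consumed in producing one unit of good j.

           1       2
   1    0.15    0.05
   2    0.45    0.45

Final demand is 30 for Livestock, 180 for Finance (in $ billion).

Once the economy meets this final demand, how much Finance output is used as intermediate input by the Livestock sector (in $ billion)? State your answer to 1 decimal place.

I − A =
  [   0.85    -0.05]
  [  -0.45     0.55]
det(I−A) = (0.85)(0.55) − (-0.05)(-0.45) = 0.4450
adj(I−A) = [[0.55, 0.05], [0.45, 0.85]]
(I − A)⁻¹ = adj(I−A) / det(I−A) ≈
  [   1.2360     0.1124]
  [   1.0112     1.9101]
First solve x = (I − A)⁻¹ d = adj(I−A)·d / det(I−A); in particular x_1 = (0.55·30 + 0.05·180) / 0.4450 = 25.50 / 0.4450 ≈ 57.303.
Intermediate flow from 2 to 1: z_21 = a_21 · x_1 = 0.45 × 25.50 / 0.4450 = 11.475 / 0.4450 ≈ 25.8.

z_21 = 25.8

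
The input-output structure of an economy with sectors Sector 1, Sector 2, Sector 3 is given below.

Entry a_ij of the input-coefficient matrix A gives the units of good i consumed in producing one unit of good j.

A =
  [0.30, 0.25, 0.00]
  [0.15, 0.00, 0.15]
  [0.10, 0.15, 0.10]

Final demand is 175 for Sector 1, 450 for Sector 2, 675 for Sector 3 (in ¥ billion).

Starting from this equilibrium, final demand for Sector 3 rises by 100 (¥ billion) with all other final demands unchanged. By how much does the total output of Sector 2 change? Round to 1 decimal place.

Δx_2 = 18.2

I − A =
  [   0.70    -0.25     0.00]
  [  -0.15     1.00    -0.15]
  [  -0.10    -0.15     0.90]
Cofactors of I−A, C_ij = (−1)^(i+j)·(minor ij) (rows/columns in the sector order above):
  C_11 = (1.00)(0.90) − (-0.15)(-0.15) = 0.8775
  C_12 = −[(-0.15)(0.90) − (-0.15)(-0.10)] = 0.1500
  C_13 = (-0.15)(-0.15) − (1.00)(-0.10) = 0.1225
  C_21 = −[(-0.25)(0.90) − (0.00)(-0.15)] = 0.2250
  C_22 = (0.70)(0.90) − (0.00)(-0.10) = 0.6300
  C_23 = −[(0.70)(-0.15) − (-0.25)(-0.10)] = 0.1300
  C_31 = (-0.25)(-0.15) − (0.00)(1.00) = 0.0375
  C_32 = −[(0.70)(-0.15) − (0.00)(-0.15)] = 0.1050
  C_33 = (0.70)(1.00) − (-0.25)(-0.15) = 0.6625
det(I−A) = Σ_j (I−A)_1j·C_1j = (0.70)(0.8775) + (-0.25)(0.1500) + (0.00)(0.1225) = 0.57675
adj(I−A) = Cᵀ =
  [ 0.8775   0.2250   0.0375]
  [ 0.1500   0.6300   0.1050]
  [ 0.1225   0.1300   0.6625]
(I − A)⁻¹ = adj(I−A) / det(I−A) ≈
  [   1.5215     0.3901     0.0650]
  [   0.2601     1.0923     0.1821]
  [   0.2124     0.2254     1.1487]
Δx = (I − A)⁻¹ Δd with Δd having +100 in the Sector 3 component and 0 elsewhere.
So Δx_2 = L_23 · (+100), where L_23 = adj(I−A)_23 / det(I−A) = 0.1050 / 0.57675.
Δx_2 = 0.1050 × (+100) / 0.57675 = 10.50 / 0.57675 ≈ 18.2.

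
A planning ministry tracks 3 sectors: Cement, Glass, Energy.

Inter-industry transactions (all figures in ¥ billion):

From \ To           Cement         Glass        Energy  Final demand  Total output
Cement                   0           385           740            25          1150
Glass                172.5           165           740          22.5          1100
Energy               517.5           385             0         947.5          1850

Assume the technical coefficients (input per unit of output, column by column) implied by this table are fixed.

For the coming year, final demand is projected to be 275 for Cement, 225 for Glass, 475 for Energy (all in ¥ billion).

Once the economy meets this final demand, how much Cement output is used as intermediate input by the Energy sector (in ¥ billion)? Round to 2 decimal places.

z_13 = 582.76

Technical coefficients a_ij = z_ij / X_j:
  a_11 = 0/1150 = 0.00, a_21 = 172.5/1150 = 0.15, a_31 = 517.5/1150 = 0.45
  a_12 = 385/1100 = 0.35, a_22 = 165/1100 = 0.15, a_32 = 385/1100 = 0.35
  a_13 = 740/1850 = 0.40, a_23 = 740/1850 = 0.40, a_33 = 0/1850 = 0.00
I − A =
  [   1.00    -0.35    -0.40]
  [  -0.15     0.85    -0.40]
  [  -0.45    -0.35     1.00]
Cofactors of I−A, C_ij = (−1)^(i+j)·(minor ij) (rows/columns in the sector order above):
  C_11 = (0.85)(1.00) − (-0.40)(-0.35) = 0.7100
  C_12 = −[(-0.15)(1.00) − (-0.40)(-0.45)] = 0.3300
  C_13 = (-0.15)(-0.35) − (0.85)(-0.45) = 0.4350
  C_21 = −[(-0.35)(1.00) − (-0.40)(-0.35)] = 0.4900
  C_22 = (1.00)(1.00) − (-0.40)(-0.45) = 0.8200
  C_23 = −[(1.00)(-0.35) − (-0.35)(-0.45)] = 0.5075
  C_31 = (-0.35)(-0.40) − (-0.40)(0.85) = 0.4800
  C_32 = −[(1.00)(-0.40) − (-0.40)(-0.15)] = 0.4600
  C_33 = (1.00)(0.85) − (-0.35)(-0.15) = 0.7975
det(I−A) = Σ_j (I−A)_1j·C_1j = (1.00)(0.7100) + (-0.35)(0.3300) + (-0.40)(0.4350) = 0.4205
adj(I−A) = Cᵀ =
  [ 0.7100   0.4900   0.4800]
  [ 0.3300   0.8200   0.4600]
  [ 0.4350   0.5075   0.7975]
(I − A)⁻¹ = adj(I−A) / det(I−A) ≈
  [   1.6885     1.1653     1.1415]
  [   0.7848     1.9501     1.0939]
  [   1.0345     1.2069     1.8966]
First solve x = (I − A)⁻¹ d = adj(I−A)·d / det(I−A); in particular x_3 = (0.4350·275 + 0.5075·225 + 0.7975·475) / 0.4205 = 612.625 / 0.4205 ≈ 1456.8966.
Intermediate flow from 1 to 3: z_13 = a_13 · x_3 = 0.40 × 612.625 / 0.4205 = 245.05 / 0.4205 ≈ 582.76.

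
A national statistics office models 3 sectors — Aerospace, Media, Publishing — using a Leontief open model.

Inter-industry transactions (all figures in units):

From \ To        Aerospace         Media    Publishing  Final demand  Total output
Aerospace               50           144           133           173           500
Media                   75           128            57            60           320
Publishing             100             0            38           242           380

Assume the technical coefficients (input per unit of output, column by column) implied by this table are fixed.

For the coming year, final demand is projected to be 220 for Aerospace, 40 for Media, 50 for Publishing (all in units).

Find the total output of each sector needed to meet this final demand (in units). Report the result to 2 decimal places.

x_1 = 402.64, x_2 = 203.58, x_3 = 145.03

Technical coefficients a_ij = z_ij / X_j:
  a_11 = 50/500 = 0.10, a_21 = 75/500 = 0.15, a_31 = 100/500 = 0.20
  a_12 = 144/320 = 0.45, a_22 = 128/320 = 0.40, a_32 = 0/320 = 0.00
  a_13 = 133/380 = 0.35, a_23 = 57/380 = 0.15, a_33 = 38/380 = 0.10
I − A =
  [   0.90    -0.45    -0.35]
  [  -0.15     0.60    -0.15]
  [  -0.20     0.00     0.90]
Cofactors of I−A, C_ij = (−1)^(i+j)·(minor ij) (rows/columns in the sector order above):
  C_11 = (0.60)(0.90) − (-0.15)(0.00) = 0.5400
  C_12 = −[(-0.15)(0.90) − (-0.15)(-0.20)] = 0.1650
  C_13 = (-0.15)(0.00) − (0.60)(-0.20) = 0.1200
  C_21 = −[(-0.45)(0.90) − (-0.35)(0.00)] = 0.4050
  C_22 = (0.90)(0.90) − (-0.35)(-0.20) = 0.7400
  C_23 = −[(0.90)(0.00) − (-0.45)(-0.20)] = 0.0900
  C_31 = (-0.45)(-0.15) − (-0.35)(0.60) = 0.2775
  C_32 = −[(0.90)(-0.15) − (-0.35)(-0.15)] = 0.1875
  C_33 = (0.90)(0.60) − (-0.45)(-0.15) = 0.4725
det(I−A) = Σ_j (I−A)_1j·C_1j = (0.90)(0.5400) + (-0.45)(0.1650) + (-0.35)(0.1200) = 0.36975
adj(I−A) = Cᵀ =
  [ 0.5400   0.4050   0.2775]
  [ 0.1650   0.7400   0.1875]
  [ 0.1200   0.0900   0.4725]
(I − A)⁻¹ = adj(I−A) / det(I−A) ≈
  [   1.4604     1.0953     0.7505]
  [   0.4462     2.0014     0.5071]
  [   0.3245     0.2434     1.2779]
x = (I − A)⁻¹ d = adj(I−A)·d / det(I−A), with det(I−A) = 0.36975:
  x_1 = (0.5400·220 + 0.4050·40 + 0.2775·50) / 0.36975 = 148.875 / 0.36975 ≈ 402.64
  x_2 = (0.1650·220 + 0.7400·40 + 0.1875·50) / 0.36975 = 75.275 / 0.36975 ≈ 203.58
  x_3 = (0.1200·220 + 0.0900·40 + 0.4725·50) / 0.36975 = 53.625 / 0.36975 ≈ 145.03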